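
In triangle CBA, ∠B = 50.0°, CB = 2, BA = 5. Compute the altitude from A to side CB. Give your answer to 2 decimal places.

h_A ≈ 3.83

By the law of cosines, AC² = CB² + BA² − 2·CB·BA·cos B = 16.144, so AC ≈ 4.018.
Area = ½·CB·BA·sin B ≈ 3.8302.
The altitude from A has length 2·area/CB ≈ 3.8302.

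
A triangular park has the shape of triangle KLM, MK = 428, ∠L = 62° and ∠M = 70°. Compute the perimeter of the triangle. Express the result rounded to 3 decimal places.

The third angle is ∠K = 180° − ∠L − ∠M = 48.00°.
Law of sines: LM = MK·sin K/sin L ≈ 360.23.
Law of sines: KL = MK·sin M/sin L ≈ 455.51.
Semiperimeter s = (360.23+428+455.51)/2 = 621.87.
Perimeter = 360.23 + 428 + 455.51 = 1243.7.

1243.739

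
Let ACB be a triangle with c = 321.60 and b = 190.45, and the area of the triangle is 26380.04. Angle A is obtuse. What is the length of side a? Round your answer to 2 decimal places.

From area = ½·c·b·sin A, we get sin A = 2·area/(c·b) ≈ 0.86141.
Taking the obtuse solution, ∠A ≈ 120.53°.
Law of cosines then gives a ≈ 449.35.

449.35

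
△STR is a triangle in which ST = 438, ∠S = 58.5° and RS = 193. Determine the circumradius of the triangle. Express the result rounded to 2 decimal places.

By the law of cosines, TR² = RS² + ST² − 2·RS·ST·cos S = 1.4076e+05, so TR ≈ 375.17.
Area = ½·RS·ST·sin S ≈ 36039.
Circumradius = TR/(2 sin S) ≈ 220.01.

220.01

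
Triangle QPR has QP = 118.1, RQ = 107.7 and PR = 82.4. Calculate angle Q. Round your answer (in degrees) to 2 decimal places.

By the law of cosines, cos Q = (RQ² + QP² − PR²) / (2·RQ·QP) ≈ 0.73735, so ∠Q ≈ 42.49°.

∠Q ≈ 42.49°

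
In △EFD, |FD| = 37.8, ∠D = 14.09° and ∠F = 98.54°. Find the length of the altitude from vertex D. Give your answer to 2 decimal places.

37.38

The third angle is ∠E = 180° − ∠F − ∠D = 67.37°.
Law of sines: |DE| = |FD|·sin F/sin E ≈ 40.499.
Law of sines: |EF| = |FD|·sin D/sin E ≈ 9.9698.
Area = ½·|FD|·|DE|·sin D ≈ 186.34.
The altitude from D has length 2·area/|EF| ≈ 37.381.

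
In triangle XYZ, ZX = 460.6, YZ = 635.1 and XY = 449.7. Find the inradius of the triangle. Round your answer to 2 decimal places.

133.98

Semiperimeter s = (635.1 + 460.6 + 449.7)/2 = 772.7.
Heron's formula: area = √(772.7·137.6·312.1·323) ≈ 1.0353e+05.
Inradius = area/s = 1.0353e+05/772.7 ≈ 133.98.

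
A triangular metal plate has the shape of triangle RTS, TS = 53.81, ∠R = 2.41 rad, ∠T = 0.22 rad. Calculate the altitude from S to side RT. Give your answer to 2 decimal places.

11.74

The third angle is ∠S = π − ∠R − ∠T = 0.512 rad.
Law of sines: SR = TS·sin T/sin R ≈ 17.578.
Law of sines: RT = TS·sin S/sin R ≈ 39.433.
Area = ½·TS·SR·sin S ≈ 231.53.
The altitude from S has length 2·area/RT ≈ 11.743.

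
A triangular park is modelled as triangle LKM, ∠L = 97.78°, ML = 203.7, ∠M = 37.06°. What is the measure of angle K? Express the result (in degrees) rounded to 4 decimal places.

45.1600

The third angle is ∠K = 180° − ∠M − ∠L = 45.16°.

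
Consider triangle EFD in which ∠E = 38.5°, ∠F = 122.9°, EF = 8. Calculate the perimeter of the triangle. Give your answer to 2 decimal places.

perimeter ≈ 44.67

The third angle is ∠D = 180° − ∠E − ∠F = 18.60°.
Law of sines: FD = EF·sin E/sin D ≈ 15.614.
Law of sines: DE = EF·sin F/sin D ≈ 21.059.
Semiperimeter s = (15.614+21.059+8)/2 = 22.336.
Perimeter = 15.614 + 21.059 + 8 = 44.673.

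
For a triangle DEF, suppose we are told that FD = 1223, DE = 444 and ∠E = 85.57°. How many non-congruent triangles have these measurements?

1

DE·sin E = 444·sin(85.57°) ≈ 442.7.
Since FD ≥ DE, exactly one triangle exists.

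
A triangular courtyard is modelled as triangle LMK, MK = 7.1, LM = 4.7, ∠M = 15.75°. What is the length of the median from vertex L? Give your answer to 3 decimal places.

1.605

By the law of cosines, KL² = LM² + MK² − 2·LM·MK·cos M = 8.2657, so KL ≈ 2.875.
Median from L: ½√(2·KL² + 2·LM² − MK²) ≈ 1.6048.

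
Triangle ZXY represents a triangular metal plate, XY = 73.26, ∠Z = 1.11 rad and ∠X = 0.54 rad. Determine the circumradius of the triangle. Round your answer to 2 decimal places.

R ≈ 40.90

The third angle is ∠Y = π − ∠Z − ∠X = 1.492 rad.
Law of sines: YZ = XY·sin X/sin Z ≈ 42.052.
Law of sines: ZX = XY·sin Y/sin Z ≈ 81.534.
Circumradius = XY/(2 sin Z) ≈ 40.895.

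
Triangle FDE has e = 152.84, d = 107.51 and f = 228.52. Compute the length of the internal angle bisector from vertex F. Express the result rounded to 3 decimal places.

By the law of cosines, cos F = (d² + e² − f²) / (2·d·e) ≈ -0.52651, so ∠F ≈ 121.77°.
The bisector from F has length 2·d·e·cos(∠F/2)/(d+e) ≈ 61.419.

61.419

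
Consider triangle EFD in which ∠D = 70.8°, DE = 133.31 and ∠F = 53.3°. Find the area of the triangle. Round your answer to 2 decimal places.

The third angle is ∠E = 180° − ∠F − ∠D = 55.90°.
Law of sines: FD = DE·sin E/sin F ≈ 137.68.
Law of sines: EF = DE·sin D/sin F ≈ 157.02.
Area = ½·DE·FD·sin D ≈ 8666.6.

8666.62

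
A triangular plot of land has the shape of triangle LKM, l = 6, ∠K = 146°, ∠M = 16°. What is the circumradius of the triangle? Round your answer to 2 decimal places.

R ≈ 9.71

The third angle is ∠L = 180° − ∠K − ∠M = 18.00°.
Law of sines: k = l·sin K/sin L ≈ 10.858.
Law of sines: m = l·sin M/sin L ≈ 5.3519.
Circumradius = l/(2 sin L) ≈ 9.7082.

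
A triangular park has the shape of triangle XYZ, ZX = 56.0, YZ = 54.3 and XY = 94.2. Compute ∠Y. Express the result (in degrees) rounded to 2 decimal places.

By the law of cosines, cos Y = (XY² + YZ² − ZX²) / (2·XY·YZ) ≈ 0.84907, so ∠Y ≈ 31.89°.

31.89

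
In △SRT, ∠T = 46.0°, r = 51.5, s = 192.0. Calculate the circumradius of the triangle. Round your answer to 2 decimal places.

By the law of cosines, t² = s² + r² − 2·s·r·cos T = 25779, so t ≈ 160.56.
Area = ½·s·r·sin T ≈ 3556.4.
Circumradius = t/(2 sin T) ≈ 111.6.

111.60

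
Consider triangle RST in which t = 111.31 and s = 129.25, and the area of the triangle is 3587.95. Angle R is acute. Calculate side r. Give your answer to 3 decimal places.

From area = ½·s·t·sin R, we get sin R = 2·area/(s·t) ≈ 0.49878.
Taking the acute solution, ∠R ≈ 29.92°.
Law of cosines then gives r ≈ 64.472.

64.472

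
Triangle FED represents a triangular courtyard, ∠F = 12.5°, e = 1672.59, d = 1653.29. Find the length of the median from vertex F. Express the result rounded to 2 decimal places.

By the law of cosines, f² = e² + d² − 2·e·d·cos F = 1.3147e+05, so f ≈ 362.59.
Median from F: ½√(2·e² + 2·d² − f²) ≈ 1653.1.

m_F ≈ 1653.06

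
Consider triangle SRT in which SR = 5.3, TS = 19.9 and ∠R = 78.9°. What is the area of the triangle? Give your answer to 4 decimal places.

area ≈ 52.6033

Law of sines: sin T = SR·sin R/TS ≈ 0.26135.
Since TS ≥ SR, only the acute value applies: ∠T ≈ 15.15°.
Then ∠S = 180° − ∠R − ∠T ≈ 85.95°.
Law of sines gives RT = TS·sin S/sin R ≈ 20.229.
Area = ½·TS·SR·sin S ≈ 52.603.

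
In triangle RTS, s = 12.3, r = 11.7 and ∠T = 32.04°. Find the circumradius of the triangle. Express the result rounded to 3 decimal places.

By the law of cosines, t² = s² + r² − 2·s·r·cos T = 44.201, so t ≈ 6.6484.
Area = ½·s·r·sin T ≈ 38.173.
Circumradius = t/(2 sin T) ≈ 6.266.

6.266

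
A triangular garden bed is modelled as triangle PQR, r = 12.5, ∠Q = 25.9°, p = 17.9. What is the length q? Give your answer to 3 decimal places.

8.609

By the law of cosines, q² = r² + p² − 2·r·p·cos Q = 74.108, so q ≈ 8.6086.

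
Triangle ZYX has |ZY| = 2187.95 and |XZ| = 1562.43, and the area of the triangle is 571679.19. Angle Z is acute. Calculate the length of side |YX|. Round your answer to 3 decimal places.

886.014

From area = ½·|XZ|·|ZY|·sin Z, we get sin Z = 2·area/(|XZ|·|ZY|) ≈ 0.33446.
Taking the acute solution, ∠Z ≈ 19.54°.
Law of cosines then gives |YX| ≈ 886.01.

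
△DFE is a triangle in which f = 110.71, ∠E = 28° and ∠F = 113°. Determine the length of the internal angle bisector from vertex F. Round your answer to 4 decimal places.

35.6982

The third angle is ∠D = 180° − ∠F − ∠E = 39.00°.
Law of sines: d = f·sin D/sin F ≈ 75.689.
Law of sines: e = f·sin E/sin F ≈ 56.464.
The bisector from F has length 2·e·d·cos(∠F/2)/(e+d) ≈ 35.698.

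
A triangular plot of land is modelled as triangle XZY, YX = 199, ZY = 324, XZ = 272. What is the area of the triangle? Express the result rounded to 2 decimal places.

area ≈ 26978.29

Semiperimeter s = (324 + 199 + 272)/2 = 397.5.
Heron's formula: area = √(397.5·73.5·198.5·125.5) ≈ 26978.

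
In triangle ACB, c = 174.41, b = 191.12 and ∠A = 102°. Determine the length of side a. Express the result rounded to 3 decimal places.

By the law of cosines, a² = c² + b² − 2·c·b·cos A = 80806, so a ≈ 284.26.

284.265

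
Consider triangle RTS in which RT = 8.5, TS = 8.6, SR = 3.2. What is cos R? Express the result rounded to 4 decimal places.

By the law of cosines, cos R = (SR² + RT² − TS²) / (2·SR·RT) ≈ 0.15680, so ∠R ≈ 80.98°.

cos R ≈ 0.1568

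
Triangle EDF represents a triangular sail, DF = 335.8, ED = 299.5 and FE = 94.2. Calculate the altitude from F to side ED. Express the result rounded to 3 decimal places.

h_F ≈ 91.174

Semiperimeter s = (335.8 + 94.2 + 299.5)/2 = 364.75.
Heron's formula: area = √(364.75·28.95·270.55·65.25) ≈ 13653.
The altitude from F has length 2·area/ED ≈ 91.174.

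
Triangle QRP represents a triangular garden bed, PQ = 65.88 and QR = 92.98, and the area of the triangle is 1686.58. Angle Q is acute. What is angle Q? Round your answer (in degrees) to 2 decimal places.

From area = ½·PQ·QR·sin Q, we get sin Q = 2·area/(PQ·QR) ≈ 0.55067.
Taking the acute solution, ∠Q ≈ 33.41°.

∠Q ≈ 33.41°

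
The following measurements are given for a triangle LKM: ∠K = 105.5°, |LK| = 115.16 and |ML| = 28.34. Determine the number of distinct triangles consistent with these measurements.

|LK|·sin K = 115.16·sin(105.5°) ≈ 111.
Since ∠K is not acute, a triangle exists only if |ML| > |LK|; here |ML| ≤ |LK|, so there is no triangle.

0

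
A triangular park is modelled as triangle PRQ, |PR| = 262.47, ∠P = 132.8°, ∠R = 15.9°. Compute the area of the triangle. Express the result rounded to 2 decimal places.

The third angle is ∠Q = 180° − ∠P − ∠R = 31.30°.
Law of sines: |RQ| = |PR|·sin P/sin Q ≈ 370.69.
Law of sines: |QP| = |PR|·sin R/sin Q ≈ 138.41.
Area = ½·|PR|·|RQ|·sin R ≈ 13328.

area ≈ 13327.54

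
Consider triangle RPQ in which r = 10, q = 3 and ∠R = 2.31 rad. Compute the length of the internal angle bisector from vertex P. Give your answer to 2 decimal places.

Law of sines: sin Q = q·sin R/r ≈ 0.22170.
Since r ≥ q, only the acute value applies: ∠Q ≈ 0.224 rad.
Then ∠P = π − ∠R − ∠Q ≈ 0.608 rad.
Law of sines gives p = r·sin P/sin R ≈ 7.73.
The bisector from P has length 2·q·r·cos(∠P/2)/(q+r) ≈ 4.4037.

t_P ≈ 4.40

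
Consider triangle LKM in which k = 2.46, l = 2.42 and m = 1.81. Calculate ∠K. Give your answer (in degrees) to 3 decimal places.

By the law of cosines, cos K = (m² + l² − k²) / (2·m·l) ≈ 0.35168, so ∠K ≈ 69.41°.

∠K ≈ 69.410°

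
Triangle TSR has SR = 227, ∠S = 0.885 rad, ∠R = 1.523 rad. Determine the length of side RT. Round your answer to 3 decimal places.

The third angle is ∠T = π − ∠S − ∠R = 0.734 rad.
Law of sines: RT = SR·sin S/sin T ≈ 262.39.

262.386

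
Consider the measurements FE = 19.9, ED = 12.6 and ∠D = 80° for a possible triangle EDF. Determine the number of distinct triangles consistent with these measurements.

1

ED·sin D = 12.6·sin(80°) ≈ 12.41.
Since FE ≥ ED, exactly one triangle exists.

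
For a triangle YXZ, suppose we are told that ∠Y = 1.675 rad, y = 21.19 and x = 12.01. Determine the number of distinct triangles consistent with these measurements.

x·sin Y = 12.01·sin(1.675 rad) ≈ 11.94.
Since ∠Y is not acute, a triangle exists only if y > x; here y > x, so there is exactly one triangle.

1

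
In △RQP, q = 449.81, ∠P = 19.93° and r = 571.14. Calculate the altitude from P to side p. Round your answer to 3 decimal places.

h_P ≈ 410.573

By the law of cosines, p² = r² + q² − 2·r·q·cos P = 45493, so p ≈ 213.29.
Area = ½·r·q·sin P ≈ 43786.
The altitude from P has length 2·area/p ≈ 410.57.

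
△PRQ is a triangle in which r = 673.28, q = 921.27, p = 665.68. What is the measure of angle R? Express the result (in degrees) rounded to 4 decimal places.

∠R ≈ 46.8681°

By the law of cosines, cos R = (q² + p² − r²) / (2·q·p) ≈ 0.68368, so ∠R ≈ 46.87°.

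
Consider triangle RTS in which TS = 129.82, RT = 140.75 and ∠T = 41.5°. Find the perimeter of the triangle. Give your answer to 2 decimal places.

perimeter ≈ 366.97

By the law of cosines, SR² = RT² + TS² − 2·RT·TS·cos T = 9293.7, so SR ≈ 96.404.
Semiperimeter s = (129.82+96.404+140.75)/2 = 183.49.
Perimeter = 129.82 + 96.404 + 140.75 = 366.97.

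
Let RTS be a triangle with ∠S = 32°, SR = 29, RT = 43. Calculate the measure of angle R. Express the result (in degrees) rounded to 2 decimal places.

Law of sines: sin T = SR·sin S/RT ≈ 0.35739.
Since RT ≥ SR, only the acute value applies: ∠T ≈ 20.94°.
Then ∠R = 180° − ∠S − ∠T ≈ 127.06°.

127.06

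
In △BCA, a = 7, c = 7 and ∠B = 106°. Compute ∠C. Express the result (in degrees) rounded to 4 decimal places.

By the law of cosines, b² = c² + a² − 2·c·a·cos B = 125.01, so b ≈ 11.181.
Law of cosines again: cos C = (a² + b² − c²)/(2·a·b) ≈ 0.79864, so ∠C ≈ 37.00°.

37.0000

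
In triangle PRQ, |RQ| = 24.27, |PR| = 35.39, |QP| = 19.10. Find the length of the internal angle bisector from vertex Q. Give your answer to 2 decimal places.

By the law of cosines, cos Q = (|RQ|² + |QP|² − |PR|²) / (2·|RQ|·|QP|) ≈ -0.32208, so ∠Q ≈ 108.79°.
The bisector from Q has length 2·|RQ|·|QP|·cos(∠Q/2)/(|RQ|+|QP|) ≈ 12.446.

t_Q ≈ 12.45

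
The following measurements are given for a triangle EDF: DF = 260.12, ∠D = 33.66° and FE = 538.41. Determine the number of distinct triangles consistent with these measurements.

DF·sin D = 260.12·sin(33.66°) ≈ 144.2.
Since FE ≥ DF, exactly one triangle exists.

1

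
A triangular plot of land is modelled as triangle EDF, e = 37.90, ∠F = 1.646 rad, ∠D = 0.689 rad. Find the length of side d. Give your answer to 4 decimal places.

33.3764

The third angle is ∠E = π − ∠D − ∠F = 0.807 rad.
Law of sines: d = e·sin D/sin E ≈ 33.376.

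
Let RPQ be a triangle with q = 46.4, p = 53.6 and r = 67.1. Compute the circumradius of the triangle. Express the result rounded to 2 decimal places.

33.74

By the law of cosines, cos R = (p² + q² − r²) / (2·p·q) ≈ 0.10525, so ∠R ≈ 83.96°.
Circumradius = r/(2 sin R) ≈ 33.737.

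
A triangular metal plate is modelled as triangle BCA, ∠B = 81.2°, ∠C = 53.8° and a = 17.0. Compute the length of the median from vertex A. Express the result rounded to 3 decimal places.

19.954

The third angle is ∠A = 180° − ∠B − ∠C = 45.00°.
Law of sines: b = a·sin B/sin A ≈ 23.759.
Law of sines: c = a·sin C/sin A ≈ 19.401.
Median from A: ½√(2·b² + 2·c² − a²) ≈ 19.954.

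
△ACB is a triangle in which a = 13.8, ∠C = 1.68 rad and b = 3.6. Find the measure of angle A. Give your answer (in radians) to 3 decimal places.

By the law of cosines, c² = b² + a² − 2·b·a·cos C = 214.23, so c ≈ 14.637.
Law of cosines again: cos A = (c² + b² − a²)/(2·c·b) ≈ 0.34872, so ∠A ≈ 1.215 rad.

∠A ≈ 1.215 rad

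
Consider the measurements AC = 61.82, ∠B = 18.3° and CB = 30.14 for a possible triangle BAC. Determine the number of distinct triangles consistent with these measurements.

CB·sin B = 30.14·sin(18.3°) ≈ 9.464.
Since AC ≥ CB, exactly one triangle exists.

1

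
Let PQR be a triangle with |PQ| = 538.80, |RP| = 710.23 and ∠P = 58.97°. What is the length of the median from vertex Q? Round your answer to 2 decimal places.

By the law of cosines, |QR|² = |RP|² + |PQ|² − 2·|RP|·|PQ|·cos P = 4.0021e+05, so |QR| ≈ 632.62.
Median from Q: ½√(2·|PQ|² + 2·|QR|² − |RP|²) ≈ 468.13.

468.13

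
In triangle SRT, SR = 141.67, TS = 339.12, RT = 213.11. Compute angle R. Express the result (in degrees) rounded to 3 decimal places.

By the law of cosines, cos R = (SR² + RT² − TS²) / (2·SR·RT) ≈ -0.82004, so ∠R ≈ 145.09°.

∠R ≈ 145.089°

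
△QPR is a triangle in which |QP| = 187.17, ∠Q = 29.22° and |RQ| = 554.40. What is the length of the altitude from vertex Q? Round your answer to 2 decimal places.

h_Q ≈ 126.14

By the law of cosines, |PR|² = |RQ|² + |QP|² − 2·|RQ|·|QP|·cos Q = 1.6127e+05, so |PR| ≈ 401.58.
Area = ½·|RQ|·|QP|·sin Q ≈ 25328.
The altitude from Q has length 2·area/|PR| ≈ 126.14.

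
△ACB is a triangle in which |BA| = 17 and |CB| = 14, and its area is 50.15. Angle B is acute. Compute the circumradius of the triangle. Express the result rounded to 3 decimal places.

8.665

From area = ½·|CB|·|BA|·sin B, we get sin B = 2·area/(|CB|·|BA|) ≈ 0.42143.
Taking the acute solution, ∠B ≈ 24.92°.
Law of cosines then gives |AC| ≈ 7.303.
Circumradius = |AC|/(2 sin B) ≈ 8.6646.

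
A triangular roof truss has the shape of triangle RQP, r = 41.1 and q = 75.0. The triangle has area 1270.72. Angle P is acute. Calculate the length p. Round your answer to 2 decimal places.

61.85

From area = ½·r·q·sin P, we get sin P = 2·area/(r·q) ≈ 0.82447.
Taking the acute solution, ∠P ≈ 0.9693 rad.
Law of cosines then gives p ≈ 61.85.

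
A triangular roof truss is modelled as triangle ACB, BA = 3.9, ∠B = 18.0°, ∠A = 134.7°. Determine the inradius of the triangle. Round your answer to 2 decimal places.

The third angle is ∠C = 180° − ∠B − ∠A = 27.30°.
Law of sines: CB = BA·sin A/sin C ≈ 6.0441.
Law of sines: AC = BA·sin B/sin C ≈ 2.6276.
Area = ½·BA·CB·sin B ≈ 3.6421.
Semiperimeter s = (6.0441+3.9+2.6276)/2 = 6.2859.
Inradius = area/s = 3.6421/6.2859 ≈ 0.57941.

0.58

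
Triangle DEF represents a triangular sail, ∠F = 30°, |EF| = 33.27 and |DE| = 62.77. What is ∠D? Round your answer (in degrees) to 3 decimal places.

Law of sines: sin D = |EF|·sin F/|DE| ≈ 0.26502.
Since |DE| ≥ |EF|, only the acute value applies: ∠D ≈ 15.37°.
Then ∠E = 180° − ∠F − ∠D ≈ 134.63°.

15.368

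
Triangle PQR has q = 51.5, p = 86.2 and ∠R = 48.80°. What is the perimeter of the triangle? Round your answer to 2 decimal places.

By the law of cosines, r² = p² + q² − 2·p·q·cos R = 4234.4, so r ≈ 65.073.
Semiperimeter s = (86.2+51.5+65.073)/2 = 101.39.
Perimeter = 86.2 + 51.5 + 65.073 = 202.77.

202.77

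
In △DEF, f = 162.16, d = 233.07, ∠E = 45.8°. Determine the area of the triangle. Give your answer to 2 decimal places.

Area = ½·f·d·sin E ≈ 13548.

13547.69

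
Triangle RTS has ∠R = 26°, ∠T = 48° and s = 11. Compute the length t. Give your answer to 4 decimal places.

8.5040

The third angle is ∠S = 180° − ∠R − ∠T = 106.00°.
Law of sines: t = s·sin T/sin S ≈ 8.504.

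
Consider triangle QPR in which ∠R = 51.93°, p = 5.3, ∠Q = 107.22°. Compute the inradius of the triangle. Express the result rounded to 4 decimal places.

1.8993

The third angle is ∠P = 180° − ∠R − ∠Q = 20.85°.
Law of sines: q = p·sin Q/sin P ≈ 14.223.
Law of sines: r = p·sin R/sin P ≈ 11.723.
Area = ½·p·q·sin R ≈ 29.673.
Semiperimeter s = (14.223+5.3+11.723)/2 = 15.623.
Inradius = area/s = 29.673/15.623 ≈ 1.8993.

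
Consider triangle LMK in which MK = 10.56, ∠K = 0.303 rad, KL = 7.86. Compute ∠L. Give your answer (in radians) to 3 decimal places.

By the law of cosines, LM² = MK² + KL² − 2·MK·KL·cos K = 14.852, so LM ≈ 3.8539.
Law of cosines again: cos L = (KL² + LM² − MK²)/(2·KL·LM) ≈ -0.57577, so ∠L ≈ 2.184 rad.

∠L ≈ 2.184 rad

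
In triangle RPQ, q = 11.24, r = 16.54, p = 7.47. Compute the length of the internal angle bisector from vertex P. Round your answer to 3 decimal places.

t_P ≈ 13.133

By the law of cosines, cos P = (q² + r² − p²) / (2·q·r) ≈ 0.92547, so ∠P ≈ 22.26°.
The bisector from P has length 2·q·r·cos(∠P/2)/(q+r) ≈ 13.133.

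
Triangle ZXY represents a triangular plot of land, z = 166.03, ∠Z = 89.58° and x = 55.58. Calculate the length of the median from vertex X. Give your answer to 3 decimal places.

Law of sines: sin X = x·sin Z/z ≈ 0.33475.
Since z ≥ x, only the acute value applies: ∠X ≈ 19.56°.
Then ∠Y = 180° − ∠Z − ∠X ≈ 70.86°.
Law of sines gives y = z·sin Y/sin Z ≈ 156.86.
Median from X: ½√(2·y² + 2·z² − x²) ≈ 159.1.

159.101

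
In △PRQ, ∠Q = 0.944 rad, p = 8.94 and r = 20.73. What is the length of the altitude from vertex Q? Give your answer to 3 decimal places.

8.780

By the law of cosines, q² = p² + r² − 2·p·r·cos Q = 292.25, so q ≈ 17.095.
Area = ½·p·r·sin Q ≈ 75.049.
The altitude from Q has length 2·area/q ≈ 8.7801.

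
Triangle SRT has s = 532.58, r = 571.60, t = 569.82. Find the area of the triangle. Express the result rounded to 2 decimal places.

Semiperimeter p = (532.58 + 571.6 + 569.82)/2 = 837.
Heron's formula: area = √(837·304.42·265.4·267.18) ≈ 1.3442e+05.

area ≈ 134416.24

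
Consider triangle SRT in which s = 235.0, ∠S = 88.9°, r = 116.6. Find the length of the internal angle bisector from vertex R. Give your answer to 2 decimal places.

t_R ≈ 212.35

Law of sines: sin R = r·sin S/s ≈ 0.49608.
Since s ≥ r, only the acute value applies: ∠R ≈ 29.74°.
Then ∠T = 180° − ∠S − ∠R ≈ 61.36°.
Law of sines gives t = s·sin T/sin S ≈ 206.28.
The bisector from R has length 2·t·s·cos(∠R/2)/(t+s) ≈ 212.35.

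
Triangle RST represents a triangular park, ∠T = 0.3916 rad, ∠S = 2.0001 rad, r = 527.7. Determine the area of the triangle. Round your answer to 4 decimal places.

70894.3375

The third angle is ∠R = π − ∠S − ∠T = 0.7499 rad.
Law of sines: s = r·sin S/sin R ≈ 703.99.
Law of sines: t = r·sin T/sin R ≈ 295.51.
Area = ½·r·s·sin T ≈ 70894.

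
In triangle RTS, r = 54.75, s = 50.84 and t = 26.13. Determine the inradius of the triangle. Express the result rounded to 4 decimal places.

10.0332

Semiperimeter p = (54.75 + 26.13 + 50.84)/2 = 65.86.
Heron's formula: area = √(65.86·11.11·39.73·15.02) ≈ 660.79.
Inradius = area/p = 660.79/65.86 ≈ 10.033.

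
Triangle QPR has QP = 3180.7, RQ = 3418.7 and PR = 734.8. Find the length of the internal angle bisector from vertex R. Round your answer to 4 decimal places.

1019.2695

By the law of cosines, cos R = (PR² + RQ² − QP²) / (2·PR·RQ) ≈ 0.42009, so ∠R ≈ 65.16°.
The bisector from R has length 2·PR·RQ·cos(∠R/2)/(PR+RQ) ≈ 1019.3.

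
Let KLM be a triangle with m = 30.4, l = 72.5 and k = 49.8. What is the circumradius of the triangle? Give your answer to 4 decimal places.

By the law of cosines, cos K = (l² + m² − k²) / (2·l·m) ≈ 0.83947, so ∠K ≈ 32.92°.
Circumradius = k/(2 sin K) ≈ 45.822.

R ≈ 45.8217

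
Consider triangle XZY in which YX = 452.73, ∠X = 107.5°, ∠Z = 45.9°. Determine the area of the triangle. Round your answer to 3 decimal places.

The third angle is ∠Y = 180° − ∠X − ∠Z = 26.60°.
Law of sines: ZY = YX·sin X/sin Z ≈ 601.25.
Law of sines: XZ = YX·sin Y/sin Z ≈ 282.28.
Area = ½·YX·ZY·sin Y ≈ 60941.

60941.288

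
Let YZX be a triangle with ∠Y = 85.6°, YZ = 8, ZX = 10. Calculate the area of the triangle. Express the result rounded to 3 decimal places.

Law of sines: sin X = YZ·sin Y/ZX ≈ 0.79764.
Since ZX ≥ YZ, only the acute value applies: ∠X ≈ 52.91°.
Then ∠Z = 180° − ∠Y − ∠X ≈ 41.49°.
Law of sines gives XY = ZX·sin Z/sin Y ≈ 6.6451.
Area = ½·ZX·YZ·sin Z ≈ 26.502.

26.502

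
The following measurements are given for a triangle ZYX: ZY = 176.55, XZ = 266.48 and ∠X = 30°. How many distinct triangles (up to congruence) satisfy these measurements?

XZ·sin X = 266.48·sin(30°) ≈ 133.2.
Since XZ sin X < ZY < XZ (133.2 < 176.55 < 266.48), two triangles exist.

2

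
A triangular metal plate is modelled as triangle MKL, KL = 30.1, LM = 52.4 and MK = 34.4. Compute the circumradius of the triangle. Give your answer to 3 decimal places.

R ≈ 27.624

By the law of cosines, cos M = (LM² + MK² − KL²) / (2·LM·MK) ≈ 0.83856, so ∠M ≈ 33.01°.
Circumradius = KL/(2 sin M) ≈ 27.624.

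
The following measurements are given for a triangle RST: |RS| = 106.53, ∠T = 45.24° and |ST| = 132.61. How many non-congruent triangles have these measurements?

|ST|·sin T = 132.61·sin(45.24°) ≈ 94.16.
Since |ST| sin T < |RS| < |ST| (94.16 < 106.53 < 132.61), two triangles exist.

2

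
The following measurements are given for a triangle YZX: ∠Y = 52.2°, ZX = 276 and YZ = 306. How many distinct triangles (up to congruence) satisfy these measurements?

2

YZ·sin Y = 306·sin(52.2°) ≈ 241.8.
Since YZ sin Y < ZX < YZ (241.8 < 276 < 306), two triangles exist.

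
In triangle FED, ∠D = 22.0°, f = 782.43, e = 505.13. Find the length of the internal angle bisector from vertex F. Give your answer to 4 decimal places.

By the law of cosines, d² = f² + e² − 2·f·e·cos D = 1.3445e+05, so d ≈ 366.68.
Law of cosines again: cos F = (e² + d² − f²)/(2·e·d) ≈ -0.60087, so ∠F ≈ 126.93°.
The bisector from F has length 2·e·d·cos(∠F/2)/(e+d) ≈ 189.82.

t_F ≈ 189.8190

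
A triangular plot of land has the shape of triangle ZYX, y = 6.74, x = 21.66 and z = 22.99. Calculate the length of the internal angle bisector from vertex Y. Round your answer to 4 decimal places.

By the law of cosines, cos Y = (x² + z² − y²) / (2·x·z) ≈ 0.95616, so ∠Y ≈ 0.297 rad.
The bisector from Y has length 2·x·z·cos(∠Y/2)/(x+z) ≈ 22.059.

t_Y ≈ 22.0594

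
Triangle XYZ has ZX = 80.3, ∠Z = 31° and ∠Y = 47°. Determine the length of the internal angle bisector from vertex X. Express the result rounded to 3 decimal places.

The third angle is ∠X = 180° − ∠Y − ∠Z = 102.00°.
Law of sines: YZ = ZX·sin X/sin Y ≈ 107.4.
Law of sines: XY = ZX·sin Z/sin Y ≈ 56.549.
The bisector from X has length 2·ZX·XY·cos(∠X/2)/(ZX+XY) ≈ 41.764.

t_X ≈ 41.764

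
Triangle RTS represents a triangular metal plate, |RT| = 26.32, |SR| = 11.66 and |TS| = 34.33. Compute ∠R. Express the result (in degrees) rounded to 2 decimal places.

By the law of cosines, cos R = (|SR|² + |RT|² − |TS|²) / (2·|SR|·|RT|) ≈ -0.56999, so ∠R ≈ 124.75°.

∠R ≈ 124.75°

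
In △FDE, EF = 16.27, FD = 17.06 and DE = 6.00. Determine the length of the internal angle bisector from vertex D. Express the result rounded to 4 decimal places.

By the law of cosines, cos D = (FD² + DE² − EF²) / (2·FD·DE) ≈ 0.30447, so ∠D ≈ 72.27°.
The bisector from D has length 2·FD·DE·cos(∠D/2)/(FD+DE) ≈ 7.1697.

t_D ≈ 7.1697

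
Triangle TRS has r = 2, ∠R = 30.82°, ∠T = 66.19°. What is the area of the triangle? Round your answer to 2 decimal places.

3.54

The third angle is ∠S = 180° − ∠T − ∠R = 82.99°.
Law of sines: t = r·sin T/sin R ≈ 3.5714.
Law of sines: s = r·sin S/sin R ≈ 3.8745.
Area = ½·r·t·sin S ≈ 3.5447.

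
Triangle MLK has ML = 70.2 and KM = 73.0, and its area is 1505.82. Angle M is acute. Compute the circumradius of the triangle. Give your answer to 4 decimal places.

From area = ½·KM·ML·sin M, we get sin M = 2·area/(KM·ML) ≈ 0.58768.
Taking the acute solution, ∠M ≈ 35.99°.
Law of cosines then gives LK ≈ 44.323.
Circumradius = LK/(2 sin M) ≈ 37.71.

R ≈ 37.7097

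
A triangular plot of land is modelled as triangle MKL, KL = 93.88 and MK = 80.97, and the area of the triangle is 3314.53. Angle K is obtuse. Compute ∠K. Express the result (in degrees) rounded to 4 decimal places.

From area = ½·MK·KL·sin K, we get sin K = 2·area/(MK·KL) ≈ 0.87208.
Taking the obtuse solution, ∠K ≈ 119.30°.

∠K ≈ 119.2991°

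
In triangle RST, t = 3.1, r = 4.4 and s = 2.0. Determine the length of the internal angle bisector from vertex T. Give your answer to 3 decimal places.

2.595

By the law of cosines, cos T = (r² + s² − t²) / (2·r·s) ≈ 0.78125, so ∠T ≈ 38.62°.
The bisector from T has length 2·r·s·cos(∠T/2)/(r+s) ≈ 2.5953.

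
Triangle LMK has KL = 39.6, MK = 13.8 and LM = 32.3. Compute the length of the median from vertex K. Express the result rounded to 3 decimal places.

24.869

Median from K: ½√(2·MK² + 2·KL² − LM²) ≈ 24.869.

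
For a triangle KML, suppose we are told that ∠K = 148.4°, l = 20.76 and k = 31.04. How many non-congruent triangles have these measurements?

1

l·sin K = 20.76·sin(148.4°) ≈ 10.88.
Since ∠K is not acute, a triangle exists only if k > l; here k > l, so there is exactly one triangle.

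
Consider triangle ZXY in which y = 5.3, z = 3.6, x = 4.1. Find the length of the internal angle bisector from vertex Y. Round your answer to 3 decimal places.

t_Y ≈ 2.787

By the law of cosines, cos Y = (z² + x² − y²) / (2·z·x) ≈ 0.05691, so ∠Y ≈ 86.74°.
The bisector from Y has length 2·z·x·cos(∠Y/2)/(z+x) ≈ 2.787.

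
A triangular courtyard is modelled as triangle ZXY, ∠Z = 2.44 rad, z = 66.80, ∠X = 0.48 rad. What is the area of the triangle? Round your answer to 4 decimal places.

350.8327

The third angle is ∠Y = π − ∠Z − ∠X = 0.222 rad.
Law of sines: x = z·sin X/sin Z ≈ 47.792.
Law of sines: y = z·sin Y/sin Z ≈ 22.747.
Area = ½·z·x·sin Y ≈ 350.83.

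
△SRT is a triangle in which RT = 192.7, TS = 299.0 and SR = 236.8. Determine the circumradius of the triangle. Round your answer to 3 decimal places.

By the law of cosines, cos S = (TS² + SR² − RT²) / (2·TS·SR) ≈ 0.76509, so ∠S ≈ 40.08°.
Circumradius = RT/(2 sin S) ≈ 149.63.

149.630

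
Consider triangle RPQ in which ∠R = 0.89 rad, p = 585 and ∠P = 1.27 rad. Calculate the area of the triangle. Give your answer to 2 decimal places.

The third angle is ∠Q = π − ∠R − ∠P = 0.982 rad.
Law of sines: r = p·sin R/sin P ≈ 475.96.
Law of sines: q = p·sin Q/sin P ≈ 509.22.
Area = ½·p·r·sin Q ≈ 1.1574e+05.

area ≈ 115743.07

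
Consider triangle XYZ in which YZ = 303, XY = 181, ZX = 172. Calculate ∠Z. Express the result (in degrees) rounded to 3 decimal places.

By the law of cosines, cos Z = (YZ² + ZX² − XY²) / (2·YZ·ZX) ≈ 0.85033, so ∠Z ≈ 31.75°.

∠Z ≈ 31.752°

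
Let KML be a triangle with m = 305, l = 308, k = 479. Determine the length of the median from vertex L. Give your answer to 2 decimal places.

m_L ≈ 370.83

Median from L: ½√(2·k² + 2·m² − l²) ≈ 370.83.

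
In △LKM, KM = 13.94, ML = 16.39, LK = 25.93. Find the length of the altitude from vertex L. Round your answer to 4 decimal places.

h_L ≈ 14.5676

Semiperimeter s = (13.94 + 16.39 + 25.93)/2 = 28.13.
Heron's formula: area = √(28.13·14.19·11.74·2.2) ≈ 101.54.
The altitude from L has length 2·area/KM ≈ 14.568.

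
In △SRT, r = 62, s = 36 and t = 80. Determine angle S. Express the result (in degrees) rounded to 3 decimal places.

∠S ≈ 25.576°

By the law of cosines, cos S = (r² + t² − s²) / (2·r·t) ≈ 0.90202, so ∠S ≈ 25.58°.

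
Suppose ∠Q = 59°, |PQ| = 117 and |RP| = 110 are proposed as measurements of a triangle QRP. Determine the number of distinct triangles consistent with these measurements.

|PQ|·sin Q = 117·sin(59°) ≈ 100.3.
Since |PQ| sin Q < |RP| < |PQ| (100.3 < 110 < 117), two triangles exist.

2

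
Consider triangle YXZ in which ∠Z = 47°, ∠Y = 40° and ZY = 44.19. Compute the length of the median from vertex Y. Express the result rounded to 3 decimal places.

The third angle is ∠X = 180° − ∠Z − ∠Y = 93.00°.
Law of sines: XZ = ZY·sin Y/sin X ≈ 28.444.
Law of sines: YX = ZY·sin Z/sin X ≈ 32.363.
Median from Y: ½√(2·ZY² + 2·YX² − XZ²) ≈ 36.025.

m_Y ≈ 36.025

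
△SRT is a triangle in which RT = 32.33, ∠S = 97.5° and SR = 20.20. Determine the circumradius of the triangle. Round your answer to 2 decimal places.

16.30

Law of sines: sin T = SR·sin S/RT ≈ 0.61946.
Since RT ≥ SR, only the acute value applies: ∠T ≈ 38.28°.
Then ∠R = 180° − ∠S − ∠T ≈ 44.22°.
Law of sines gives TS = RT·sin R/sin S ≈ 22.743.
Circumradius = RT/(2 sin S) ≈ 16.304.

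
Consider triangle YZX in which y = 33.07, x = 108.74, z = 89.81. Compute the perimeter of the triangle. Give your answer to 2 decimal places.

231.62

Perimeter = 33.07 + 89.81 + 108.74 = 231.62.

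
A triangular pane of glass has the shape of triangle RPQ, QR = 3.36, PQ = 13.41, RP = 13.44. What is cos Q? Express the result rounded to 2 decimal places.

0.12

By the law of cosines, cos Q = (PQ² + QR² − RP²) / (2·PQ·QR) ≈ 0.11634, so ∠Q ≈ 83.32°.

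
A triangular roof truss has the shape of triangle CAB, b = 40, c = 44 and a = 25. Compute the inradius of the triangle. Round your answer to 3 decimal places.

Semiperimeter s = (44 + 25 + 40)/2 = 54.5.
Heron's formula: area = √(54.5·10.5·29.5·14.5) ≈ 494.75.
Inradius = area/s = 494.75/54.5 ≈ 9.078.

r ≈ 9.078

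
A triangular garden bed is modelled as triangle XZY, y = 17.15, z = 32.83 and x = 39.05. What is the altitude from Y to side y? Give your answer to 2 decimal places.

h_Y ≈ 32.53

Semiperimeter s = (39.05 + 32.83 + 17.15)/2 = 44.515.
Heron's formula: area = √(44.515·5.465·11.685·27.365) ≈ 278.91.
The altitude from Y has length 2·area/y ≈ 32.526.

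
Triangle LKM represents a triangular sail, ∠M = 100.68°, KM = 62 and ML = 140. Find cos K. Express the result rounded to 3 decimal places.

cos K ≈ 0.539

By the law of cosines, LK² = KM² + ML² − 2·KM·ML·cos M = 26661, so LK ≈ 163.28.
Law of cosines again: cos K = (LK² + KM² − ML²)/(2·LK·KM) ≈ 0.53861, so ∠K ≈ 57.41°.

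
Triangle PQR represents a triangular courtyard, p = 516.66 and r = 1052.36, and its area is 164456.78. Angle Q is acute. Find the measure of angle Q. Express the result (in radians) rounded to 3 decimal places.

From area = ½·r·p·sin Q, we get sin Q = 2·area/(r·p) ≈ 0.60494.
Taking the acute solution, ∠Q ≈ 0.650 rad.

∠Q ≈ 0.650 rad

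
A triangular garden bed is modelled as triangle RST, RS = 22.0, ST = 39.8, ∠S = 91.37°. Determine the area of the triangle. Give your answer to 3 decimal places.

area ≈ 437.675

Area = ½·RS·ST·sin S ≈ 437.67.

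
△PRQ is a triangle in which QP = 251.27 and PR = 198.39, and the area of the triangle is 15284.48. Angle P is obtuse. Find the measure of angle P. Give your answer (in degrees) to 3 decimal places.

From area = ½·QP·PR·sin P, we get sin P = 2·area/(QP·PR) ≈ 0.61323.
Taking the obtuse solution, ∠P ≈ 142.18°.

∠P ≈ 142.177°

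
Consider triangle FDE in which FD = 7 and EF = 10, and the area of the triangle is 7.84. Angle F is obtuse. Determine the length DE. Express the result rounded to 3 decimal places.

From area = ½·EF·FD·sin F, we get sin F = 2·area/(EF·FD) ≈ 0.22400.
Taking the obtuse solution, ∠F ≈ 167.06°.
Law of cosines then gives DE ≈ 16.895.

16.895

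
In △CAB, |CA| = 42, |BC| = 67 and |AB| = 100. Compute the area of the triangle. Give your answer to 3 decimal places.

area ≈ 1049.833

Semiperimeter s = (100 + 67 + 42)/2 = 104.5.
Heron's formula: area = √(104.5·4.5·37.5·62.5) ≈ 1049.8.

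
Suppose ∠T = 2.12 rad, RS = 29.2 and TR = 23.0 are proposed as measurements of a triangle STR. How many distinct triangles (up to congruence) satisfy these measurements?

1

TR·sin T = 23.0·sin(2.12 rad) ≈ 19.62.
Since ∠T is not acute, a triangle exists only if RS > TR; here RS > TR, so there is exactly one triangle.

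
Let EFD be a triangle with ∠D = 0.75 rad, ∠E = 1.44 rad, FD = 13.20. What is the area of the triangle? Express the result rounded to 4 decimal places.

The third angle is ∠F = π − ∠D − ∠E = 0.952 rad.
Law of sines: DE = FD·sin F/sin E ≈ 10.842.
Law of sines: EF = FD·sin D/sin E ≈ 9.0751.
Area = ½·FD·DE·sin D ≈ 48.776.

48.7757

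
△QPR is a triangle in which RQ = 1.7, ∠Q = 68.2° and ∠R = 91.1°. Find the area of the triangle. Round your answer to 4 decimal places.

area ≈ 3.7949

The third angle is ∠P = 180° − ∠R − ∠Q = 20.70°.
Law of sines: PR = RQ·sin Q/sin P ≈ 4.4655.
Law of sines: QP = RQ·sin R/sin P ≈ 4.8085.
Area = ½·RQ·PR·sin R ≈ 3.7949.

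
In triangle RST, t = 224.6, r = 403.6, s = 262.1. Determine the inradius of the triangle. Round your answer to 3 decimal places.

61.386

Semiperimeter p = (403.6 + 262.1 + 224.6)/2 = 445.15.
Heron's formula: area = √(445.15·41.55·183.05·220.55) ≈ 27326.
Inradius = area/p = 27326/445.15 ≈ 61.386.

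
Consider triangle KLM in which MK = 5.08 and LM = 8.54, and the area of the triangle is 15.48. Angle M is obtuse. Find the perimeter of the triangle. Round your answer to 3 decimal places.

From area = ½·LM·MK·sin M, we get sin M = 2·area/(LM·MK) ≈ 0.71364.
Taking the obtuse solution, ∠M ≈ 2.347 rad.
Law of cosines then gives KL ≈ 12.63.
Perimeter = 8.54 + 5.08 + 12.63 = 26.25.

perimeter ≈ 26.250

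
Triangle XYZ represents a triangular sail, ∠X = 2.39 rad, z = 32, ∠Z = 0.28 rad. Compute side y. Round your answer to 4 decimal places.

The third angle is ∠Y = π − ∠Z − ∠X = 0.472 rad.
Law of sines: y = z·sin Y/sin Z ≈ 52.605.

52.6053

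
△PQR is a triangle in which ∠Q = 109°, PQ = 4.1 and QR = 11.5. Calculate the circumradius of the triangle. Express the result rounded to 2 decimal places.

7.09

By the law of cosines, RP² = PQ² + QR² − 2·PQ·QR·cos Q = 179.76, so RP ≈ 13.408.
Area = ½·PQ·QR·sin Q ≈ 22.291.
Circumradius = RP/(2 sin Q) ≈ 7.09.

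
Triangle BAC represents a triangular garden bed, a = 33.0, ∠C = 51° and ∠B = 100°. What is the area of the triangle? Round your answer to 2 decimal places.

859.57

The third angle is ∠A = 180° − ∠C − ∠B = 29.00°.
Law of sines: b = a·sin B/sin A ≈ 67.034.
Law of sines: c = a·sin C/sin A ≈ 52.899.
Area = ½·a·b·sin C ≈ 859.57.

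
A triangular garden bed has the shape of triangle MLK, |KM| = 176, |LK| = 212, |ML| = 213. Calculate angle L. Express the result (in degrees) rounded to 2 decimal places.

48.93

By the law of cosines, cos L = (|ML|² + |LK|² − |KM|²) / (2·|ML|·|LK|) ≈ 0.65702, so ∠L ≈ 48.93°.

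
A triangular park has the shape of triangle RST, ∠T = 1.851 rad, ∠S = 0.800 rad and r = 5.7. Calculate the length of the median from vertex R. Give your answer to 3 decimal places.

The third angle is ∠R = π − ∠S − ∠T = 0.491 rad.
Law of sines: s = r·sin S/sin R ≈ 8.6786.
Law of sines: t = r·sin T/sin R ≈ 11.626.
Median from R: ½√(2·s² + 2·t² − r²) ≈ 9.855.

m_R ≈ 9.855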